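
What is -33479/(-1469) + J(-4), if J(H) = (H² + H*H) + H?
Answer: 74611/1469 ≈ 50.790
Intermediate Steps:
J(H) = H + 2*H² (J(H) = (H² + H²) + H = 2*H² + H = H + 2*H²)
-33479/(-1469) + J(-4) = -33479/(-1469) - 4*(1 + 2*(-4)) = -33479*(-1/1469) - 4*(1 - 8) = 33479/1469 - 4*(-7) = 33479/1469 + 28 = 74611/1469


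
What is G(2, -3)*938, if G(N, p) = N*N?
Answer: 3752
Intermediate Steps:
G(N, p) = N²
G(2, -3)*938 = 2²*938 = 4*938 = 3752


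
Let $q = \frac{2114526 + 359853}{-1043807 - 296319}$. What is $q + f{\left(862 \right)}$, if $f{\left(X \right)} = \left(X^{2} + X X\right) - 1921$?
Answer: $\frac{1988968310663}{1340126} \approx 1.4842 \cdot 10^{6}$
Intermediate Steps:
$f{\left(X \right)} = -1921 + 2 X^{2}$ ($f{\left(X \right)} = \left(X^{2} + X^{2}\right) - 1921 = 2 X^{2} - 1921 = -1921 + 2 X^{2}$)
$q = - \frac{2474379}{1340126}$ ($q = \frac{2474379}{-1340126} = 2474379 \left(- \frac{1}{1340126}\right) = - \frac{2474379}{1340126} \approx -1.8464$)
$q + f{\left(862 \right)} = - \frac{2474379}{1340126} - \left(1921 - 2 \cdot 862^{2}\right) = - \frac{2474379}{1340126} + \left(-1921 + 2 \cdot 743044\right) = - \frac{2474379}{1340126} + \left(-1921 + 1486088\right) = - \frac{2474379}{1340126} + 1484167 = \frac{1988968310663}{1340126}$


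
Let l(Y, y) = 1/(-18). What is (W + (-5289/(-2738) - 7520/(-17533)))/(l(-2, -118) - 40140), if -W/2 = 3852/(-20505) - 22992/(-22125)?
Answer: -2865854782675989/174839958404324025125 ≈ -1.6391e-5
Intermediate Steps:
l(Y, y) = -1/18
W = -17165576/10081625 (W = -2*(3852/(-20505) - 22992/(-22125)) = -2*(3852*(-1/20505) - 22992*(-1/22125)) = -2*(-1284/6835 + 7664/7375) = -2*8582788/10081625 = -17165576/10081625 ≈ -1.7027)
(W + (-5289/(-2738) - 7520/(-17533)))/(l(-2, -118) - 40140) = (-17165576/10081625 + (-5289/(-2738) - 7520/(-17533)))/(-1/18 - 40140) = (-17165576/10081625 + (-5289*(-1/2738) - 7520*(-1/17533)))/(-722521/18) = (-17165576/10081625 + (5289/2738 + 7520/17533))*(-18/722521) = (-17165576/10081625 + 113321797/48005354)*(-18/722521) = (318428309186221/483971977020250)*(-18/722521) = -2865854782675989/174839958404324025125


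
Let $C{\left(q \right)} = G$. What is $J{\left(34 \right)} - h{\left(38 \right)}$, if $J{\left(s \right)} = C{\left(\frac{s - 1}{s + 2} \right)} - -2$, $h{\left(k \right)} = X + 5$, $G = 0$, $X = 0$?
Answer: $-3$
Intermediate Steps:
$C{\left(q \right)} = 0$
$h{\left(k \right)} = 5$ ($h{\left(k \right)} = 0 + 5 = 5$)
$J{\left(s \right)} = 2$ ($J{\left(s \right)} = 0 - -2 = 0 + 2 = 2$)
$J{\left(34 \right)} - h{\left(38 \right)} = 2 - 5 = -3$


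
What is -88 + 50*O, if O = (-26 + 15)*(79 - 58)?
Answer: -11638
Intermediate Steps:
O = -231 (O = -11*21 = -231)
-88 + 50*O = -88 + 50*(-231) = -88 - 11550 = -11638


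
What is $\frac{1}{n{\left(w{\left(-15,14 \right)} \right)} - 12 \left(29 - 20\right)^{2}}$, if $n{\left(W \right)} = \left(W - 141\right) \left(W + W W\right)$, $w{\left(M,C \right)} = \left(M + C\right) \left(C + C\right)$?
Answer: $- \frac{1}{128736} \approx -7.7678 \cdot 10^{-6}$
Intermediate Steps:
$w{\left(M,C \right)} = 2 C \left(C + M\right)$ ($w{\left(M,C \right)} = \left(C + M\right) 2 C = 2 C \left(C + M\right)$)
$n{\left(W \right)} = \left(-141 + W\right) \left(W + W^{2}\right)$
$\frac{1}{n{\left(w{\left(-15,14 \right)} \right)} - 12 \left(29 - 20\right)^{2}} = \frac{1}{2 \cdot 14 \left(14 - 15\right) \left(-141 + \left(2 \cdot 14 \left(14 - 15\right)\right)^{2} - 140 \cdot 2 \cdot 14 \left(14 - 15\right)\right) - 12 \left(29 - 20\right)^{2}} = \frac{1}{2 \cdot 14 \left(-1\right) \left(-141 + \left(2 \cdot 14 \left(-1\right)\right)^{2} - 140 \cdot 2 \cdot 14 \left(-1\right)\right) - 12 \cdot 9^{2}} = \frac{1}{- 28 \left(-141 + \left(-28\right)^{2} - -3920\right) - 972} = \frac{1}{- 28 \left(-141 + 784 + 3920\right) - 972} = \frac{1}{\left(-28\right) 4563 - 972} = \frac{1}{-127764 - 972} = \frac{1}{-128736} = - \frac{1}{128736}$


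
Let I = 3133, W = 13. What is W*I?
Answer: 40729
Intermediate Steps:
W*I = 13*3133 = 40729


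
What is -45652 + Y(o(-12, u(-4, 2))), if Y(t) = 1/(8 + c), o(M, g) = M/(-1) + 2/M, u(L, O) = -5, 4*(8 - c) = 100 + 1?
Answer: -1689128/37 ≈ -45652.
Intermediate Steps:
c = -69/4 (c = 8 - (100 + 1)/4 = 8 - ¼*101 = 8 - 101/4 = -69/4 ≈ -17.250)
o(M, g) = -M + 2/M (o(M, g) = M*(-1) + 2/M = -M + 2/M)
Y(t) = -4/37 (Y(t) = 1/(8 - 69/4) = 1/(-37/4) = -4/37)
-45652 + Y(o(-12, u(-4, 2))) = -45652 - 4/37 = -1689128/37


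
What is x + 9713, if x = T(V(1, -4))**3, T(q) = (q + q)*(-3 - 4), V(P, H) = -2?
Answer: 31665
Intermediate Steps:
T(q) = -14*q (T(q) = (2*q)*(-7) = -14*q)
x = 21952 (x = (-14*(-2))**3 = 28**3 = 21952)
x + 9713 = 21952 + 9713 = 31665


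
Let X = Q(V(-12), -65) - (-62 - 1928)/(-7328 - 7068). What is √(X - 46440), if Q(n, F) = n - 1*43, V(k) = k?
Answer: I*√2408969091990/7198 ≈ 215.63*I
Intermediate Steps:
Q(n, F) = -43 + n (Q(n, F) = n - 43 = -43 + n)
X = -396885/7198 (X = (-43 - 12) - (-62 - 1928)/(-7328 - 7068) = -55 - (-1990)/(-14396) = -55 - (-1990)*(-1)/14396 = -55 - 1*995/7198 = -55 - 995/7198 = -396885/7198 ≈ -55.138)
√(X - 46440) = √(-396885/7198 - 46440) = √(-334672005/7198) = I*√2408969091990/7198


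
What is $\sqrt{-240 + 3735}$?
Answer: $\sqrt{3495} \approx 59.119$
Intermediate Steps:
$\sqrt{-240 + 3735} = \sqrt{3495}$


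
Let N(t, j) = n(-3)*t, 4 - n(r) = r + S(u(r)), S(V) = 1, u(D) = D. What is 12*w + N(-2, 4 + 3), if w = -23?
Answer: -288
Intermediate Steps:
n(r) = 3 - r (n(r) = 4 - (r + 1) = 4 - (1 + r) = 4 + (-1 - r) = 3 - r)
N(t, j) = 6*t (N(t, j) = (3 - 1*(-3))*t = (3 + 3)*t = 6*t)
12*w + N(-2, 4 + 3) = 12*(-23) + 6*(-2) = -276 - 12 = -288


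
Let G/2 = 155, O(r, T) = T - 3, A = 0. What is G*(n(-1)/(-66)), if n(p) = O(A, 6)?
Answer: -155/11 ≈ -14.091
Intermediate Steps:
O(r, T) = -3 + T
G = 310 (G = 2*155 = 310)
n(p) = 3 (n(p) = -3 + 6 = 3)
G*(n(-1)/(-66)) = 310*(3/(-66)) = 310*(3*(-1/66)) = 310*(-1/22) = -155/11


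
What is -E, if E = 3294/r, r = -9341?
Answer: 3294/9341 ≈ 0.35264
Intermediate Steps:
E = -3294/9341 (E = 3294/(-9341) = 3294*(-1/9341) = -3294/9341 ≈ -0.35264)
-E = -1*(-3294/9341) = 3294/9341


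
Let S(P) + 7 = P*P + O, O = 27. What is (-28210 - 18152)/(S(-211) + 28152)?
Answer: -15454/24231 ≈ -0.63778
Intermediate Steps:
S(P) = 20 + P**2 (S(P) = -7 + (P*P + 27) = -7 + (P**2 + 27) = -7 + (27 + P**2) = 20 + P**2)
(-28210 - 18152)/(S(-211) + 28152) = (-28210 - 18152)/((20 + (-211)**2) + 28152) = -46362/((20 + 44521) + 28152) = -46362/(44541 + 28152) = -46362/72693 = -46362*1/72693 = -15454/24231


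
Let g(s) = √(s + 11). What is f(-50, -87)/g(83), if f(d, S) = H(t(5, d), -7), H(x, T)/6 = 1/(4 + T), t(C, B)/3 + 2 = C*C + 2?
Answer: -√94/47 ≈ -0.20628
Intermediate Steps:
g(s) = √(11 + s)
t(C, B) = 3*C² (t(C, B) = -6 + 3*(C*C + 2) = -6 + 3*(C² + 2) = -6 + 3*(2 + C²) = -6 + (6 + 3*C²) = 3*C²)
H(x, T) = 6/(4 + T)
f(d, S) = -2 (f(d, S) = 6/(4 - 7) = 6/(-3) = 6*(-⅓) = -2)
f(-50, -87)/g(83) = -2/√(11 + 83) = -2*√94/94 = -√94/47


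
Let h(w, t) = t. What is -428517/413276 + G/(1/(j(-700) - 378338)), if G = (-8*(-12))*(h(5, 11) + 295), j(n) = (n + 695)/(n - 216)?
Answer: -1051836614998601625/94640204 ≈ -1.1114e+10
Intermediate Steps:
j(n) = (695 + n)/(-216 + n)
G = 29376 (G = (-8*(-12))*(11 + 295) = 96*306 = 29376)
-428517/413276 + G/(1/(j(-700) - 378338)) = -428517/413276 + 29376/(1/((695 - 700)/(-216 - 700) - 378338)) = -428517*1/413276 + 29376/(1/(-5/(-916) - 378338)) = -428517/413276 + 29376/(1/(-1/916*(-5) - 378338)) = -428517/413276 + 29376/(1/(5/916 - 378338)) = -428517/413276 + 29376/(1/(-346557603/916)) = -428517/413276 + 29376/(-916/346557603) = -428517/413276 + 29376*(-346557603/916) = -428517/413276 - 2545119036432/229 = -1051836614998601625/94640204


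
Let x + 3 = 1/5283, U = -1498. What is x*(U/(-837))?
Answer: -23740304/4421871 ≈ -5.3688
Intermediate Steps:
x = -15848/5283 (x = -3 + 1/5283 = -15848/5283 ≈ -2.9998)
x*(U/(-837)) = -(-23740304)/(5283*(-837)) = -(-23740304)*(-1)/(5283*837) = -15848/5283*1498/837 = -23740304/4421871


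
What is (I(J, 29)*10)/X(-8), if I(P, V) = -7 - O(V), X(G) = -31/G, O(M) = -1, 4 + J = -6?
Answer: -480/31 ≈ -15.484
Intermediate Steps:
J = -10 (J = -4 - 6 = -10)
I(P, V) = -6 (I(P, V) = -7 - 1*(-1) = -7 + 1 = -6)
(I(J, 29)*10)/X(-8) = (-6*10)/((-31/(-8))) = -60/((-31*(-⅛))) = -60/31/8 = -60*8/31 = -480/31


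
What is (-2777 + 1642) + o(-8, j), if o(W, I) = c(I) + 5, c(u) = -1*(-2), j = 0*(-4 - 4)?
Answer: -1128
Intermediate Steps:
j = 0 (j = 0*(-8) = 0)
c(u) = 2
o(W, I) = 7 (o(W, I) = 2 + 5 = 7)
(-2777 + 1642) + o(-8, j) = (-2777 + 1642) + 7 = -1135 + 7 = -1128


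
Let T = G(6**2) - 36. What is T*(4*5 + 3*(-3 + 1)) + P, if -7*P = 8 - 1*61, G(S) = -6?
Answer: -4063/7 ≈ -580.43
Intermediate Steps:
T = -42 (T = -6 - 36 = -42)
P = 53/7 (P = -(8 - 1*61)/7 = -(8 - 61)/7 = -1/7*(-53) = 53/7 ≈ 7.5714)
T*(4*5 + 3*(-3 + 1)) + P = -42*(4*5 + 3*(-3 + 1)) + 53/7 = -42*(20 + 3*(-2)) + 53/7 = -42*(20 - 6) + 53/7 = -42*14 + 53/7 = -588 + 53/7 = -4063/7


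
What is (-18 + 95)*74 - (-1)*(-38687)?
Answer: -32989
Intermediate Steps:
(-18 + 95)*74 - (-1)*(-38687) = 77*74 - 1*38687 = 5698 - 38687 = -32989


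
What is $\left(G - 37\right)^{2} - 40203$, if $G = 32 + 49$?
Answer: $-38267$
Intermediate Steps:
$G = 81$
$\left(G - 37\right)^{2} - 40203 = \left(81 - 37\right)^{2} - 40203 = 44^{2} - 40203 = 1936 - 40203 = -38267$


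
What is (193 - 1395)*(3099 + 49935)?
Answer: -63746868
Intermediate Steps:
(193 - 1395)*(3099 + 49935) = -1202*53034 = -63746868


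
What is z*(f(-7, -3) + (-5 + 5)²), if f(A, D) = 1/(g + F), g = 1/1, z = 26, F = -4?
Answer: -26/3 ≈ -8.6667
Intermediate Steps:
g = 1
f(A, D) = -⅓ (f(A, D) = 1/(1 - 4) = 1/(-3) = -⅓)
z*(f(-7, -3) + (-5 + 5)²) = 26*(-⅓ + (-5 + 5)²) = 26*(-⅓ + 0²) = 26*(-⅓ + 0) = 26*(-⅓) = -26/3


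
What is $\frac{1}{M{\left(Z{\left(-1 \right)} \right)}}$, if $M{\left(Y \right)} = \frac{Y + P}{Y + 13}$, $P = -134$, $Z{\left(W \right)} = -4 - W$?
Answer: $- \frac{10}{137} \approx -0.072993$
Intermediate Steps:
$M{\left(Y \right)} = \frac{-134 + Y}{13 + Y}$ ($M{\left(Y \right)} = \frac{Y - 134}{Y + 13} = \frac{-134 + Y}{13 + Y}$)
$\frac{1}{M{\left(Z{\left(-1 \right)} \right)}} = \frac{1}{\frac{1}{13 - 3} \left(-134 - 3\right)} = \frac{1}{\frac{1}{10} \left(-137\right)} = \frac{1}{- \frac{137}{10}} = - \frac{10}{137}$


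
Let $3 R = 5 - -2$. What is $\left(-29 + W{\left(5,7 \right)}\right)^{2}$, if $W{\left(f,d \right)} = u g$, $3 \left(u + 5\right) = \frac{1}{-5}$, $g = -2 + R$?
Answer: $\frac{1907161}{2025} \approx 941.81$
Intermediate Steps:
$R = \frac{7}{3}$ ($R = \frac{5 - -2}{3} = \frac{5 + 2}{3} = \frac{1}{3} \cdot 7 = \frac{7}{3} \approx 2.3333$)
$g = \frac{1}{3}$ ($g = -2 + \frac{7}{3} = \frac{1}{3} \approx 0.33333$)
$u = - \frac{76}{15}$ ($u = -5 + \frac{1}{3 \left(-5\right)} = -5 + \frac{1}{3} \left(- \frac{1}{5}\right) = -5 - \frac{1}{15} = - \frac{76}{15} \approx -5.0667$)
$W{\left(f,d \right)} = - \frac{76}{45}$ ($W{\left(f,d \right)} = \left(- \frac{76}{15}\right) \frac{1}{3} = - \frac{76}{45}$)
$\left(-29 + W{\left(5,7 \right)}\right)^{2} = \left(-29 - \frac{76}{45}\right)^{2} = \left(- \frac{1381}{45}\right)^{2} = \frac{1907161}{2025}$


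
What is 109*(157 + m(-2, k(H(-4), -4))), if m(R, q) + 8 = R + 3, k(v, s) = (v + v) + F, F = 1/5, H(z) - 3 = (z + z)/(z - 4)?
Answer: 16350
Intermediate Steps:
H(z) = 3 + 2*z/(-4 + z) (H(z) = 3 + (z + z)/(z - 4) = 3 + (2*z)/(-4 + z) = 3 + 2*z/(-4 + z))
F = ⅕ ≈ 0.20000
k(v, s) = ⅕ + 2*v (k(v, s) = (v + v) + ⅕ = 2*v + ⅕ = ⅕ + 2*v)
m(R, q) = -5 + R (m(R, q) = -8 + (R + 3) = -8 + (3 + R) = -5 + R)
109*(157 + m(-2, k(H(-4), -4))) = 109*(157 + (-5 - 2)) = 109*(157 - 7) = 109*150 = 16350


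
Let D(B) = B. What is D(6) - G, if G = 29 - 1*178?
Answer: 155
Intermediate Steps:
G = -149 (G = 29 - 178 = -149)
D(6) - G = 6 - 1*(-149) = 6 + 149 = 155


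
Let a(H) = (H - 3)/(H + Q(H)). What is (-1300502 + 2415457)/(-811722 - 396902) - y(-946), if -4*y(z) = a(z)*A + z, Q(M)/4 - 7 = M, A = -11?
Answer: -676207205623/2841475024 ≈ -237.98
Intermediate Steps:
Q(M) = 28 + 4*M
a(H) = (-3 + H)/(28 + 5*H) (a(H) = (H - 3)/(H + (28 + 4*H)) = (-3 + H)/(28 + 5*H))
y(z) = -z/4 + 11*(-3 + z)/(4*(28 + 5*z)) (y(z) = -(((-3 + z)/(28 + 5*z))*(-11) + z)/4 = -(-11*(-3 + z)/(28 + 5*z) + z)/4 = -(z - 11*(-3 + z)/(28 + 5*z))/4 = -z/4 + 11*(-3 + z)/(4*(28 + 5*z)))
(-1300502 + 2415457)/(-811722 - 396902) - y(-946) = (-1300502 + 2415457)/(-811722 - 396902) - (-33 + 11*(-946) - 1*(-946)*(28 + 5*(-946)))/(4*(28 + 5*(-946))) = 1114955/(-1208624) - (-33 - 10406 - 1*(-946)*(28 - 4730))/(4*(28 - 4730)) = 1114955*(-1/1208624) - (-33 - 10406 - 1*(-946)*(-4702))/(4*(-4702)) = -1114955/1208624 - (-1)*(-33 - 10406 - 4448092)/(4*4702) = -1114955/1208624 - (-1)*(-4458531)/(4*4702) = -1114955/1208624 - 1*4458531/18808 = -1114955/1208624 - 4458531/18808 = -676207205623/2841475024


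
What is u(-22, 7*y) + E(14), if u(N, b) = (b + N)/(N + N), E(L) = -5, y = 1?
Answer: -205/44 ≈ -4.6591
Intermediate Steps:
u(N, b) = (N + b)/(2*N) (u(N, b) = (N + b)/((2*N)) = (N + b)*(1/(2*N)) = (N + b)/(2*N))
u(-22, 7*y) + E(14) = (½)*(-22 + 7*1)/(-22) - 5 = (½)*(-1/22)*(-22 + 7) - 5 = (½)*(-1/22)*(-15) - 5 = 15/44 - 5 = -205/44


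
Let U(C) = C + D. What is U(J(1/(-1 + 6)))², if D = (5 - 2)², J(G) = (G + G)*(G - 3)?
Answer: 38809/625 ≈ 62.094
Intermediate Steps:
J(G) = 2*G*(-3 + G) (J(G) = (2*G)*(-3 + G) = 2*G*(-3 + G))
D = 9 (D = 3² = 9)
U(C) = 9 + C (U(C) = C + 9 = 9 + C)
U(J(1/(-1 + 6)))² = (9 + 2*(-3 + 1/(-1 + 6))/(-1 + 6))² = (9 + 2*(-3 + 1/5)/5)² = (9 + 2*(⅕)*(-3 + ⅕))² = (9 + 2*(⅕)*(-14/5))² = (9 - 28/25)² = (197/25)² = 38809/625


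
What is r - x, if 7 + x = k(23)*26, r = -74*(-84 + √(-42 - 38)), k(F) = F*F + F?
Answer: -8129 - 296*I*√5 ≈ -8129.0 - 661.88*I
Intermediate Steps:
k(F) = F + F² (k(F) = F² + F = F + F²)
r = 6216 - 296*I*√5 (r = -74*(-84 + √(-80)) = -74*(-84 + 4*I*√5) = 6216 - 296*I*√5 ≈ 6216.0 - 661.88*I)
x = 14345 (x = -7 + (23*(1 + 23))*26 = -7 + (23*24)*26 = -7 + 552*26 = -7 + 14352 = 14345)
r - x = (6216 - 296*I*√5) - 1*14345 = (6216 - 296*I*√5) - 14345 = -8129 - 296*I*√5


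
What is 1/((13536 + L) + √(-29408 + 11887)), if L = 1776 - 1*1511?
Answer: 13801/190485122 - I*√17521/190485122 ≈ 7.2452e-5 - 6.9489e-7*I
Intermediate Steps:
L = 265 (L = 1776 - 1511 = 265)
1/((13536 + L) + √(-29408 + 11887)) = 1/((13536 + 265) + √(-29408 + 11887)) = 1/(13801 + √(-17521)) = 1/(13801 + I*√17521)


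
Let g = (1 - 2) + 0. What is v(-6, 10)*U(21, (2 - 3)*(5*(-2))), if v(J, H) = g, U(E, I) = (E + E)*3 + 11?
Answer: -137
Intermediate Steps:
g = -1 (g = -1 + 0 = -1)
U(E, I) = 11 + 6*E (U(E, I) = (2*E)*3 + 11 = 6*E + 11 = 11 + 6*E)
v(J, H) = -1
v(-6, 10)*U(21, (2 - 3)*(5*(-2))) = -(11 + 6*21) = -(11 + 126) = -1*137 = -137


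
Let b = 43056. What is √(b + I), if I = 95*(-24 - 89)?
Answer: √32321 ≈ 179.78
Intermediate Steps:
I = -10735 (I = 95*(-113) = -10735)
√(b + I) = √(43056 - 10735) = √32321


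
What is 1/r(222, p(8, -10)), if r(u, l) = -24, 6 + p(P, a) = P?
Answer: -1/24 ≈ -0.041667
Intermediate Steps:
p(P, a) = -6 + P
1/r(222, p(8, -10)) = 1/(-24) = -1/24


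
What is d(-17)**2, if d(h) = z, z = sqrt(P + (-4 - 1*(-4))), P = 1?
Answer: 1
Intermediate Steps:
z = 1 (z = sqrt(1 + (-4 - 1*(-4))) = sqrt(1 + (-4 + 4)) = sqrt(1 + 0) = sqrt(1) = 1)
d(h) = 1
d(-17)**2 = 1**2 = 1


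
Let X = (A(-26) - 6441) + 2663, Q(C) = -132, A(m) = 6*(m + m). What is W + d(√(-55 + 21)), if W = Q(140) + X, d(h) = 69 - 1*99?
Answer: -4252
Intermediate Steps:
A(m) = 12*m (A(m) = 6*(2*m) = 12*m)
X = -4090 (X = (12*(-26) - 6441) + 2663 = (-312 - 6441) + 2663 = -6753 + 2663 = -4090)
d(h) = -30 (d(h) = 69 - 99 = -30)
W = -4222 (W = -132 - 4090 = -4222)
W + d(√(-55 + 21)) = -4222 - 30 = -4252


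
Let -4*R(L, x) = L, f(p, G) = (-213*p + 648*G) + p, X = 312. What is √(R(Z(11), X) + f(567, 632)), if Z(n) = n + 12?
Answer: √1157305/2 ≈ 537.89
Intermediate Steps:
f(p, G) = -212*p + 648*G
Z(n) = 12 + n
R(L, x) = -L/4
√(R(Z(11), X) + f(567, 632)) = √(-(12 + 11)/4 + (-212*567 + 648*632)) = √(-¼*23 + (-120204 + 409536)) = √(-23/4 + 289332) = √(1157305/4) = √1157305/2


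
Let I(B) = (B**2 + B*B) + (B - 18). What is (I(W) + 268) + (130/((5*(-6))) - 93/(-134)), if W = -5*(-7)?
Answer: 1098007/402 ≈ 2731.4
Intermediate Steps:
W = 35
I(B) = -18 + B + 2*B**2 (I(B) = (B**2 + B**2) + (-18 + B) = 2*B**2 + (-18 + B) = -18 + B + 2*B**2)
(I(W) + 268) + (130/((5*(-6))) - 93/(-134)) = ((-18 + 35 + 2*35**2) + 268) + (130/((5*(-6))) - 93/(-134)) = ((-18 + 35 + 2*1225) + 268) + (130/(-30) - 93*(-1/134)) = ((-18 + 35 + 2450) + 268) + (130*(-1/30) + 93/134) = (2467 + 268) + (-13/3 + 93/134) = 2735 - 1463/402 = 1098007/402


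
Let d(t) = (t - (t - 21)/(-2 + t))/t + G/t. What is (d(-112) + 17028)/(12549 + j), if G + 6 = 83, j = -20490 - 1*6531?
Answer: -1634719/1389312 ≈ -1.1766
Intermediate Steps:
j = -27021 (j = -20490 - 6531 = -27021)
G = 77 (G = -6 + 83 = 77)
d(t) = 77/t + (t - (-21 + t)/(-2 + t))/t (d(t) = (t - (t - 21)/(-2 + t))/t + 77/t = (t - (-21 + t)/(-2 + t))/t + 77/t = 77/t + (t - (-21 + t)/(-2 + t))/t)
(d(-112) + 17028)/(12549 + j) = ((-133 + (-112)**2 + 74*(-112))/((-112)*(-2 - 112)) + 17028)/(12549 - 27021) = (-1/112*(-133 + 12544 - 8288)/(-114) + 17028)/(-14472) = (-1/112*(-1/114)*4123 + 17028)*(-1/14472) = (31/96 + 17028)*(-1/14472) = (1634719/96)*(-1/14472) = -1634719/1389312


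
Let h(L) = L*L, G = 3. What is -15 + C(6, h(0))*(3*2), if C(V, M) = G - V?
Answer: -33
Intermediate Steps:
h(L) = L²
C(V, M) = 3 - V
-15 + C(6, h(0))*(3*2) = -15 + (3 - 1*6)*(3*2) = -15 + (3 - 6)*6 = -15 - 3*6 = -15 - 18 = -33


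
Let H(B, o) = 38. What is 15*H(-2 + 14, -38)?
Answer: 570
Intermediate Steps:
15*H(-2 + 14, -38) = 15*38 = 570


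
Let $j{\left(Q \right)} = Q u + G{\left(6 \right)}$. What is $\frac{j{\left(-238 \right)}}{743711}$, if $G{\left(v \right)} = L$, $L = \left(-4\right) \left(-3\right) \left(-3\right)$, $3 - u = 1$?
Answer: $- \frac{512}{743711} \approx -0.00068844$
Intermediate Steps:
$u = 2$ ($u = 3 - 1 = 2$)
$L = -36$ ($L = 12 \left(-3\right) = -36$)
$G{\left(v \right)} = -36$
$j{\left(Q \right)} = -36 + 2 Q$ ($j{\left(Q \right)} = Q 2 - 36 = 2 Q - 36 = -36 + 2 Q$)
$\frac{j{\left(-238 \right)}}{743711} = \frac{-36 + 2 \left(-238\right)}{743711} = \left(-36 - 476\right) \frac{1}{743711} = \left(-512\right) \frac{1}{743711} = - \frac{512}{743711}$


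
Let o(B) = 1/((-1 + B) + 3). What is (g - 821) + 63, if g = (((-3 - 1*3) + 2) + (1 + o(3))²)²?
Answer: -469654/625 ≈ -751.45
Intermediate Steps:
o(B) = 1/(2 + B)
g = 4096/625 (g = (((-3 - 1*3) + 2) + (1 + 1/(2 + 3))²)² = (((-3 - 3) + 2) + (1 + 1/5)²)² = ((-6 + 2) + (1 + ⅕)²)² = (-4 + (6/5)²)² = (-4 + 36/25)² = (-64/25)² = 4096/625 ≈ 6.5536)
(g - 821) + 63 = (4096/625 - 821) + 63 = -509029/625 + 63 = -469654/625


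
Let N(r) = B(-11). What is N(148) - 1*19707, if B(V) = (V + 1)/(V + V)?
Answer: -216772/11 ≈ -19707.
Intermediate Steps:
B(V) = (1 + V)/(2*V) (B(V) = (1 + V)/((2*V)) = (1 + V)*(1/(2*V)) = (1 + V)/(2*V))
N(r) = 5/11 (N(r) = (½)*(1 - 11)/(-11) = (½)*(-1/11)*(-10) = 5/11)
N(148) - 1*19707 = 5/11 - 1*19707 = 5/11 - 19707 = -216772/11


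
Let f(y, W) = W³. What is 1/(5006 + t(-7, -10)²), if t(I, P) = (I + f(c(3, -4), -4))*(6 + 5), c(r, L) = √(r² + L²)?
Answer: 1/614967 ≈ 1.6261e-6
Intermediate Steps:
c(r, L) = √(L² + r²)
t(I, P) = -704 + 11*I (t(I, P) = (I + (-4)³)*(6 + 5) = (I - 64)*11 = (-64 + I)*11 = -704 + 11*I)
1/(5006 + t(-7, -10)²) = 1/(5006 + (-704 + 11*(-7))²) = 1/(5006 + (-704 - 77)²) = 1/(5006 + (-781)²) = 1/(5006 + 609961) = 1/614967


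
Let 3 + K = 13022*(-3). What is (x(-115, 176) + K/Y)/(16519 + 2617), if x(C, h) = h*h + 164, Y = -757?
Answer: 23612049/14485952 ≈ 1.6300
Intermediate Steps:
K = -39069 (K = -3 + 13022*(-3) = -3 - 39066 = -39069)
x(C, h) = 164 + h² (x(C, h) = h² + 164 = 164 + h²)
(x(-115, 176) + K/Y)/(16519 + 2617) = ((164 + 176²) - 39069/(-757))/(16519 + 2617) = ((164 + 30976) - 39069*(-1/757))/19136 = (31140 + 39069/757)*(1/19136) = (23612049/757)*(1/19136) = 23612049/14485952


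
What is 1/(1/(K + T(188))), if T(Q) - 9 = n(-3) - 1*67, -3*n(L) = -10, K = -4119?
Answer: -12521/3 ≈ -4173.7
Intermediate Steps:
n(L) = 10/3 (n(L) = -1/3*(-10) = 10/3)
T(Q) = -164/3 (T(Q) = 9 + (10/3 - 1*67) = 9 + (10/3 - 67) = 9 - 191/3 = -164/3)
1/(1/(K + T(188))) = 1/(1/(-4119 - 164/3)) = 1/(1/(-12521/3)) = 1/(-3/12521) = -12521/3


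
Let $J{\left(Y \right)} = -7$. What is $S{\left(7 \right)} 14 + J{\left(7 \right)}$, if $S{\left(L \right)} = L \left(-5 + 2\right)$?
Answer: $-301$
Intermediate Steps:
$S{\left(L \right)} = - 3 L$ ($S{\left(L \right)} = L \left(-3\right) = - 3 L$)
$S{\left(7 \right)} 14 + J{\left(7 \right)} = \left(-3\right) 7 \cdot 14 - 7 = \left(-21\right) 14 - 7 = -294 - 7 = -301$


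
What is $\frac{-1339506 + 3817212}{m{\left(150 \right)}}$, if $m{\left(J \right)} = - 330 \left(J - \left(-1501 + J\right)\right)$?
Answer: $- \frac{37541}{7505} \approx -5.0021$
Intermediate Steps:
$m{\left(J \right)} = -495330$ ($m{\left(J \right)} = \left(-330\right) 1501 = -495330$)
$\frac{-1339506 + 3817212}{m{\left(150 \right)}} = \frac{-1339506 + 3817212}{-495330} = 2477706 \left(- \frac{1}{495330}\right) = - \frac{37541}{7505}$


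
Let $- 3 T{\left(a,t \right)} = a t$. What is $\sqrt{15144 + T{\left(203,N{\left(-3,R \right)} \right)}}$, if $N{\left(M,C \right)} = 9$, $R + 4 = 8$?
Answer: $3 \sqrt{1615} \approx 120.56$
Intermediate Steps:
$R = 4$ ($R = -4 + 8 = 4$)
$T{\left(a,t \right)} = - \frac{a t}{3}$
$\sqrt{15144 + T{\left(203,N{\left(-3,R \right)} \right)}} = \sqrt{15144 - \frac{203}{3} \cdot 9} = \sqrt{15144 - 609} = \sqrt{14535} = 3 \sqrt{1615}$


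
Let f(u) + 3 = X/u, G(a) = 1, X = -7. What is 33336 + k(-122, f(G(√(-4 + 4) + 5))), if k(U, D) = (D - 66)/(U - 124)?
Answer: 4100366/123 ≈ 33336.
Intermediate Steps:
f(u) = -3 - 7/u
k(U, D) = (-66 + D)/(-124 + U)
33336 + k(-122, f(G(√(-4 + 4) + 5))) = 33336 + (-66 + (-3 - 7/1))/(-124 - 122) = 33336 + (-66 + (-3 - 7*1))/(-246) = 33336 - (-66 + (-3 - 7))/246 = 33336 - (-66 - 10)/246 = 33336 - 1/246*(-76) = 33336 + 38/123 = 4100366/123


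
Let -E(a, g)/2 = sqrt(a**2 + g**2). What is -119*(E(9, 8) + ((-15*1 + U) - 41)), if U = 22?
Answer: 4046 + 238*sqrt(145) ≈ 6911.9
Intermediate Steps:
E(a, g) = -2*sqrt(a**2 + g**2)
-119*(E(9, 8) + ((-15*1 + U) - 41)) = -119*(-2*sqrt(9**2 + 8**2) + ((-15*1 + 22) - 41)) = -119*(-2*sqrt(81 + 64) + ((-15 + 22) - 41)) = -119*(-2*sqrt(145) + (7 - 41)) = -119*(-2*sqrt(145) - 34) = -119*(-34 - 2*sqrt(145)) = 4046 + 238*sqrt(145)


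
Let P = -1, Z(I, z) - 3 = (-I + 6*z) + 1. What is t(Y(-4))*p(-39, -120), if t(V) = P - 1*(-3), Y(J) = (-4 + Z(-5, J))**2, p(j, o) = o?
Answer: -240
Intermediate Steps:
Z(I, z) = 4 - I + 6*z (Z(I, z) = 3 + ((-I + 6*z) + 1) = 3 + (1 - I + 6*z) = 4 - I + 6*z)
Y(J) = (5 + 6*J)**2 (Y(J) = (-4 + (4 - 1*(-5) + 6*J))**2 = (-4 + (4 + 5 + 6*J))**2 = (-4 + (9 + 6*J))**2 = (5 + 6*J)**2)
t(V) = 2 (t(V) = -1 - 1*(-3) = -1 + 3 = 2)
t(Y(-4))*p(-39, -120) = 2*(-120) = -240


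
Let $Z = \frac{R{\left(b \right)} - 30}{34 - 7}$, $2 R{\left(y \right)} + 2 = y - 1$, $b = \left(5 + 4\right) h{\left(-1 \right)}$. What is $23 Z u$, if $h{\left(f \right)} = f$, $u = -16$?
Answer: $\frac{1472}{3} \approx 490.67$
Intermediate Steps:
$b = -9$ ($b = \left(5 + 4\right) \left(-1\right) = 9 \left(-1\right) = -9$)
$R{\left(y \right)} = - \frac{3}{2} + \frac{y}{2}$ ($R{\left(y \right)} = -1 + \frac{y - 1}{2} = -1 + \frac{-1 + y}{2} = -1 + \left(- \frac{1}{2} + \frac{y}{2}\right) = - \frac{3}{2} + \frac{y}{2}$)
$Z = - \frac{4}{3}$ ($Z = \frac{\left(- \frac{3}{2} + \frac{1}{2} \left(-9\right)\right) - 30}{34 - 7} = \frac{\left(- \frac{3}{2} - \frac{9}{2}\right) - 30}{27} = \left(-6 - 30\right) \frac{1}{27} = \left(-36\right) \frac{1}{27} = - \frac{4}{3} \approx -1.3333$)
$23 Z u = 23 \left(- \frac{4}{3}\right) \left(-16\right) = \left(- \frac{92}{3}\right) \left(-16\right) = \frac{1472}{3}$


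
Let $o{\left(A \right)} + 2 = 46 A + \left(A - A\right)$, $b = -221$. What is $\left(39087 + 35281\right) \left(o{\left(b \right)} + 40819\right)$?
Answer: $2279453568$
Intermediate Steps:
$o{\left(A \right)} = -2 + 46 A$ ($o{\left(A \right)} = -2 + \left(46 A + \left(A - A\right)\right) = -2 + \left(46 A + 0\right) = -2 + 46 A$)
$\left(39087 + 35281\right) \left(o{\left(b \right)} + 40819\right) = \left(39087 + 35281\right) \left(\left(-2 + 46 \left(-221\right)\right) + 40819\right) = 74368 \left(\left(-2 - 10166\right) + 40819\right) = 74368 \left(-10168 + 40819\right) = 74368 \cdot 30651 = 2279453568$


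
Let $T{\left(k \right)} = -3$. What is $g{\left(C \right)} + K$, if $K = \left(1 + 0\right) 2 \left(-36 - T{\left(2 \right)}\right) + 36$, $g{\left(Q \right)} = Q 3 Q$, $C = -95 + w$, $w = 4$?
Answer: $24813$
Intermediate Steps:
$C = -91$ ($C = -95 + 4 = -91$)
$g{\left(Q \right)} = 3 Q^{2}$ ($g{\left(Q \right)} = 3 Q Q = 3 Q^{2}$)
$K = -30$ ($K = \left(1 + 0\right) 2 \left(-36 - -3\right) + 36 = 1 \cdot 2 \left(-36 + 3\right) + 36 = 2 \left(-33\right) + 36 = -66 + 36 = -30$)
$g{\left(C \right)} + K = 3 \left(-91\right)^{2} - 30 = 3 \cdot 8281 - 30 = 24843 - 30 = 24813$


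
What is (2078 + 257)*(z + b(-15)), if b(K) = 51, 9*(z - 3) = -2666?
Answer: -5090300/9 ≈ -5.6559e+5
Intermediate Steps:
z = -2639/9 (z = 3 + (⅑)*(-2666) = 3 - 2666/9 = -2639/9 ≈ -293.22)
(2078 + 257)*(z + b(-15)) = (2078 + 257)*(-2639/9 + 51) = 2335*(-2180/9) = -5090300/9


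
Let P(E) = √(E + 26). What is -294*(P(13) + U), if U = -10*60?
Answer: 176400 - 294*√39 ≈ 1.7456e+5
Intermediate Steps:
P(E) = √(26 + E)
U = -600
-294*(P(13) + U) = -294*(√(26 + 13) - 600) = -294*(√39 - 600) = -294*(-600 + √39) = 176400 - 294*√39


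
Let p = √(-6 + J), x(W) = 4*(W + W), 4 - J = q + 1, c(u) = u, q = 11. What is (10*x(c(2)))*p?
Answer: 160*I*√14 ≈ 598.67*I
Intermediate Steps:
J = -8 (J = 4 - (11 + 1) = 4 - 1*12 = 4 - 12 = -8)
x(W) = 8*W (x(W) = 4*(2*W) = 8*W)
p = I*√14 (p = √(-6 - 8) = √(-14) = I*√14 ≈ 3.7417*I)
(10*x(c(2)))*p = (10*(8*2))*(I*√14) = (10*16)*(I*√14) = 160*(I*√14) = 160*I*√14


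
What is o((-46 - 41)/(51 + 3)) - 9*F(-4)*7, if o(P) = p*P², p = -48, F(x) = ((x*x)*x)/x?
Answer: -30580/27 ≈ -1132.6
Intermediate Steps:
F(x) = x² (F(x) = (x²*x)/x = x³/x = x²)
o(P) = -48*P²
o((-46 - 41)/(51 + 3)) - 9*F(-4)*7 = -48*(-46 - 41)²/(51 + 3)² - 9*(-4)²*7 = -48*(-87/54)² - 9*16*7 = -48*(-87*1/54)² - 144*7 = -48*(-29/18)² - 1008 = -48*841/324 - 1008 = -3364/27 - 1008 = -30580/27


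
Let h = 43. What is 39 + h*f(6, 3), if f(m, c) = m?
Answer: 297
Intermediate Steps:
39 + h*f(6, 3) = 39 + 43*6 = 39 + 258 = 297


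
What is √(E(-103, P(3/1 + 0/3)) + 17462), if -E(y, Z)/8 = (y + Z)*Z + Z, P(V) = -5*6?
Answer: I*√14218 ≈ 119.24*I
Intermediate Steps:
P(V) = -30
E(y, Z) = -8*Z - 8*Z*(Z + y) (E(y, Z) = -8*((y + Z)*Z + Z) = -8*((Z + y)*Z + Z) = -8*(Z*(Z + y) + Z) = -8*(Z + Z*(Z + y)) = -8*Z - 8*Z*(Z + y))
√(E(-103, P(3/1 + 0/3)) + 17462) = √(-8*(-30)*(1 - 30 - 103) + 17462) = √(-8*(-30)*(-132) + 17462) = √(-31680 + 17462) = √(-14218) = I*√14218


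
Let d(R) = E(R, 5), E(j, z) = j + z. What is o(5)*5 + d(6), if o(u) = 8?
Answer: 51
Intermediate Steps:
d(R) = 5 + R (d(R) = R + 5 = 5 + R)
o(5)*5 + d(6) = 8*5 + (5 + 6) = 40 + 11 = 51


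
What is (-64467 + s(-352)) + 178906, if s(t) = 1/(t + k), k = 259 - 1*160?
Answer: 28953066/253 ≈ 1.1444e+5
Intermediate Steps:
k = 99 (k = 259 - 160 = 99)
s(t) = 1/(99 + t) (s(t) = 1/(t + 99) = 1/(99 + t))
(-64467 + s(-352)) + 178906 = (-64467 + 1/(99 - 352)) + 178906 = (-64467 + 1/(-253)) + 178906 = (-64467 - 1/253) + 178906 = -16310152/253 + 178906 = 28953066/253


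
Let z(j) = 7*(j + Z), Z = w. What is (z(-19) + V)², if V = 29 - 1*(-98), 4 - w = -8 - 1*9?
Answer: 19881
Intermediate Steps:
w = 21 (w = 4 - (-8 - 1*9) = 4 - (-8 - 9) = 4 - 1*(-17) = 4 + 17 = 21)
Z = 21
z(j) = 147 + 7*j (z(j) = 7*(j + 21) = 7*(21 + j) = 147 + 7*j)
V = 127 (V = 29 + 98 = 127)
(z(-19) + V)² = ((147 + 7*(-19)) + 127)² = ((147 - 133) + 127)² = (14 + 127)² = 141² = 19881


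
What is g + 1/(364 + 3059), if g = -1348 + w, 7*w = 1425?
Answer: -3917378/3423 ≈ -1144.4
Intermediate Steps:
w = 1425/7 (w = (⅐)*1425 = 1425/7 ≈ 203.57)
g = -8011/7 (g = -1348 + 1425/7 = -8011/7 ≈ -1144.4)
g + 1/(364 + 3059) = -8011/7 + 1/(364 + 3059) = -8011/7 + 1/3423 = -3917378/3423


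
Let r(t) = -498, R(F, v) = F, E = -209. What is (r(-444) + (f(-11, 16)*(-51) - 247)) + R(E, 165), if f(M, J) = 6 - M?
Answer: -1821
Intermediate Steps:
(r(-444) + (f(-11, 16)*(-51) - 247)) + R(E, 165) = (-498 + ((6 - 1*(-11))*(-51) - 247)) - 209 = (-498 + ((6 + 11)*(-51) - 247)) - 209 = (-498 + (17*(-51) - 247)) - 209 = (-498 + (-867 - 247)) - 209 = (-498 - 1114) - 209 = -1612 - 209 = -1821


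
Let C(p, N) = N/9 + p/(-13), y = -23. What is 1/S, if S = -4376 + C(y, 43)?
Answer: -117/511226 ≈ -0.00022886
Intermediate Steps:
C(p, N) = -p/13 + N/9 (C(p, N) = N*(⅑) + p*(-1/13) = N/9 - p/13 = -p/13 + N/9)
S = -511226/117 (S = -4376 + (-1/13*(-23) + (⅑)*43) = -4376 + (23/13 + 43/9) = -4376 + 766/117 = -511226/117 ≈ -4369.5)
1/S = 1/(-511226/117) = -117/511226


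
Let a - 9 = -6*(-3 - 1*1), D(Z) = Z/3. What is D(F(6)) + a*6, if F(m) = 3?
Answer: 199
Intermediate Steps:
D(Z) = Z/3 (D(Z) = Z*(1/3) = Z/3)
a = 33 (a = 9 - 6*(-3 - 1*1) = 9 - 6*(-3 - 1) = 9 - 6*(-4) = 9 + 24 = 33)
D(F(6)) + a*6 = (1/3)*3 + 33*6 = 1 + 198 = 199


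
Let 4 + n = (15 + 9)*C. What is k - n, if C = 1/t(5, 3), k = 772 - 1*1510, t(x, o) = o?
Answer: -742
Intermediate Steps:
k = -738 (k = 772 - 1510 = -738)
C = 1/3 ≈ 0.33333
n = 4 (n = -4 + (15 + 9)*(1/3) = -4 + 24*(1/3) = -4 + 8 = 4)
k - n = -738 - 1*4 = -738 - 4 = -742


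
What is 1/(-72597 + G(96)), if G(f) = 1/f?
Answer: -96/6969311 ≈ -1.3775e-5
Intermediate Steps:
1/(-72597 + G(96)) = 1/(-72597 + 1/96) = 1/(-6969311/96) = -96/6969311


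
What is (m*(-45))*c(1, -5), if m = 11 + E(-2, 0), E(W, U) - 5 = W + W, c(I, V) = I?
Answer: -540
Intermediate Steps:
E(W, U) = 5 + 2*W (E(W, U) = 5 + (W + W) = 5 + 2*W)
m = 12 (m = 11 + (5 + 2*(-2)) = 11 + (5 - 4) = 11 + 1 = 12)
(m*(-45))*c(1, -5) = (12*(-45))*1 = -540*1 = -540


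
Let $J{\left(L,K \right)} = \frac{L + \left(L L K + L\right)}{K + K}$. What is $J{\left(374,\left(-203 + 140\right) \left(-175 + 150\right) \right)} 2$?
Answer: $\frac{220305448}{1575} \approx 1.3988 \cdot 10^{5}$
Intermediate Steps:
$J{\left(L,K \right)} = \frac{2 L + K L^{2}}{2 K}$ ($J{\left(L,K \right)} = \frac{L + \left(L^{2} K + L\right)}{2 K} = \left(L + \left(K L^{2} + L\right)\right) \frac{1}{2 K} = \left(L + \left(L + K L^{2}\right)\right) \frac{1}{2 K} = \left(2 L + K L^{2}\right) \frac{1}{2 K} = \frac{2 L + K L^{2}}{2 K}$)
$J{\left(374,\left(-203 + 140\right) \left(-175 + 150\right) \right)} 2 = \left(\frac{374^{2}}{2} + \frac{374}{\left(-203 + 140\right) \left(-175 + 150\right)}\right) 2 = \left(\frac{1}{2} \cdot 139876 + \frac{374}{\left(-63\right) \left(-25\right)}\right) 2 = \left(69938 + \frac{374}{1575}\right) 2 = \frac{110152724}{1575} \cdot 2 = \frac{220305448}{1575}$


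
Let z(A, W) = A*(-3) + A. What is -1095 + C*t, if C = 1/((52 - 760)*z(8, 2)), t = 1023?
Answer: -4134379/3776 ≈ -1094.9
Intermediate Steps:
z(A, W) = -2*A (z(A, W) = -3*A + A = -2*A)
C = 1/11328 (C = 1/((52 - 760)*((-2*8))) = 1/(-708*(-16)) = -1/708*(-1/16) = 1/11328 ≈ 8.8277e-5)
-1095 + C*t = -1095 + (1/11328)*1023 = -1095 + 341/3776 = -4134379/3776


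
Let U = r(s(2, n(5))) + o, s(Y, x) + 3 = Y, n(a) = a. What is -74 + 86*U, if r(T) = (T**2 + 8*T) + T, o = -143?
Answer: -13060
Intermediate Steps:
s(Y, x) = -3 + Y
r(T) = T**2 + 9*T
U = -151 (U = (-3 + 2)*(9 + (-3 + 2)) - 143 = -(9 - 1) - 143 = -1*8 - 143 = -8 - 143 = -151)
-74 + 86*U = -74 + 86*(-151) = -74 - 12986 = -13060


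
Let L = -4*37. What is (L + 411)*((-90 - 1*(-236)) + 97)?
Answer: 63909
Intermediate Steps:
L = -148
(L + 411)*((-90 - 1*(-236)) + 97) = (-148 + 411)*((-90 - 1*(-236)) + 97) = 263*((-90 + 236) + 97) = 263*(146 + 97) = 263*243 = 63909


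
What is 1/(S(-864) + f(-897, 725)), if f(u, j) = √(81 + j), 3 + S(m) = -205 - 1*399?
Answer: -607/367643 - √806/367643 ≈ -0.0017283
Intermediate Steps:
S(m) = -607 (S(m) = -3 + (-205 - 1*399) = -3 + (-205 - 399) = -3 - 604 = -607)
1/(S(-864) + f(-897, 725)) = 1/(-607 + √(81 + 725)) = 1/(-607 + √806)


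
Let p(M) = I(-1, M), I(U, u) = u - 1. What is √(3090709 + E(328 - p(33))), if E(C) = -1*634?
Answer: 5*√123603 ≈ 1757.9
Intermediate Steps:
I(U, u) = -1 + u
p(M) = -1 + M
E(C) = -634
√(3090709 + E(328 - p(33))) = √(3090709 - 634) = √3090075 = 5*√123603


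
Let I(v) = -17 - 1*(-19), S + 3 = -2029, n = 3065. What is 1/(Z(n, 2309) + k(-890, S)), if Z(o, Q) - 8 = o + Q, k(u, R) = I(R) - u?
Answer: 1/6274 ≈ 0.00015939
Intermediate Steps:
S = -2032 (S = -3 - 2029 = -2032)
I(v) = 2 (I(v) = -17 + 19 = 2)
k(u, R) = 2 - u
Z(o, Q) = 8 + Q + o (Z(o, Q) = 8 + (o + Q) = 8 + (Q + o) = 8 + Q + o)
1/(Z(n, 2309) + k(-890, S)) = 1/((8 + 2309 + 3065) + (2 - 1*(-890))) = 1/(5382 + (2 + 890)) = 1/(5382 + 892) = 1/6274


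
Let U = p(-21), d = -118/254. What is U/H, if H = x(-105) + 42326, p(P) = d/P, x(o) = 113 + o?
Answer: 59/112904778 ≈ 5.2256e-7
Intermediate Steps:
d = -59/127 (d = -118*1/254 = -59/127 ≈ -0.46457)
p(P) = -59/(127*P)
U = 59/2667 (U = -59/127/(-21) = -59/127*(-1/21) = 59/2667 ≈ 0.022122)
H = 42334 (H = (113 - 105) + 42326 = 8 + 42326 = 42334)
U/H = (59/2667)/42334 = (59/2667)*(1/42334) = 59/112904778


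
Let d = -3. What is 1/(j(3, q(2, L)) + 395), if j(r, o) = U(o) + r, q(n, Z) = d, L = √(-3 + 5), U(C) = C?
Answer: 1/395 ≈ 0.0025316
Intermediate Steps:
L = √2 ≈ 1.4142
q(n, Z) = -3
j(r, o) = o + r
1/(j(3, q(2, L)) + 395) = 1/((-3 + 3) + 395) = 1/(0 + 395) = 1/395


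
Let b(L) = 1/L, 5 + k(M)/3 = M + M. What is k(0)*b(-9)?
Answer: 5/3 ≈ 1.6667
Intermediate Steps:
k(M) = -15 + 6*M (k(M) = -15 + 3*(M + M) = -15 + 3*(2*M) = -15 + 6*M)
k(0)*b(-9) = (-15 + 6*0)/(-9) = (-15 + 0)*(-⅑) = -15*(-⅑) = 5/3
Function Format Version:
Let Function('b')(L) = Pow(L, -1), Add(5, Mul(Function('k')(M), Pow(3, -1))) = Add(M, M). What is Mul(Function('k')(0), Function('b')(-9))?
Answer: Rational(5, 3) ≈ 1.6667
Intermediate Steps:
Function('k')(M) = Add(-15, Mul(6, M)) (Function('k')(M) = Add(-15, Mul(3, Add(M, M))) = Add(-15, Mul(3, Mul(2, M))) = Add(-15, Mul(6, M)))
Mul(Function('k')(0), Function('b')(-9)) = Mul(Add(-15, Mul(6, 0)), Pow(-9, -1)) = Mul(Add(-15, 0), Rational(-1, 9)) = Mul(-15, Rational(-1, 9)) = Rational(5, 3)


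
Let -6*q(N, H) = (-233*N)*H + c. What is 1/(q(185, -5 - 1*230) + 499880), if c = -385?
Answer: -1/1188335 ≈ -8.4151e-7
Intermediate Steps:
q(N, H) = 385/6 + 233*H*N/6 (q(N, H) = -((-233*N)*H - 385)/6 = -(-233*H*N - 385)/6 = -(-385 - 233*H*N)/6 = 385/6 + 233*H*N/6)
1/(q(185, -5 - 1*230) + 499880) = 1/((385/6 + (233/6)*(-5 - 1*230)*185) + 499880) = 1/((385/6 + (233/6)*(-5 - 230)*185) + 499880) = 1/((385/6 + (233/6)*(-235)*185) + 499880) = 1/((385/6 - 10129675/6) + 499880) = 1/(-1688215 + 499880) = 1/(-1188335) = -1/1188335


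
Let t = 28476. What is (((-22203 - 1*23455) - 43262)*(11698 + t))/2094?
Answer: -595378680/349 ≈ -1.7060e+6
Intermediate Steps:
(((-22203 - 1*23455) - 43262)*(11698 + t))/2094 = (((-22203 - 1*23455) - 43262)*(11698 + 28476))/2094 = (((-22203 - 23455) - 43262)*40174)*(1/2094) = ((-45658 - 43262)*40174)*(1/2094) = -88920*40174*(1/2094) = -3572272080*1/2094 = -595378680/349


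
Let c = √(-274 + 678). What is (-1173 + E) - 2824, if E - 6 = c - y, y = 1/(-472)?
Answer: -1883751/472 + 2*√101 ≈ -3970.9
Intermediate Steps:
y = -1/472 ≈ -0.0021186
c = 2*√101 (c = √404 = 2*√101 ≈ 20.100)
E = 2833/472 + 2*√101 (E = 6 + (2*√101 - 1*(-1/472)) = 6 + (2*√101 + 1/472) = 6 + (1/472 + 2*√101) = 2833/472 + 2*√101 ≈ 26.102)
(-1173 + E) - 2824 = (-1173 + (2833/472 + 2*√101)) - 2824 = (-550823/472 + 2*√101) - 2824 = -1883751/472 + 2*√101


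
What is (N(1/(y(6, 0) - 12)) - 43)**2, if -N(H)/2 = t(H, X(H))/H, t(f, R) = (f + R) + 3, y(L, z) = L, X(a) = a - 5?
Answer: 5041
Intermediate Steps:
X(a) = -5 + a
t(f, R) = 3 + R + f (t(f, R) = (R + f) + 3 = 3 + R + f)
N(H) = -2*(-2 + 2*H)/H (N(H) = -2*(3 + (-5 + H) + H)/H = -2*(-2 + 2*H)/H)
(N(1/(y(6, 0) - 12)) - 43)**2 = ((-4 + 4/(1/(6 - 12))) - 43)**2 = ((-4 + 4/(1/(-6))) - 43)**2 = ((-4 + 4/(-1/6)) - 43)**2 = ((-4 + 4*(-6)) - 43)**2 = ((-4 - 24) - 43)**2 = (-28 - 43)**2 = (-71)**2 = 5041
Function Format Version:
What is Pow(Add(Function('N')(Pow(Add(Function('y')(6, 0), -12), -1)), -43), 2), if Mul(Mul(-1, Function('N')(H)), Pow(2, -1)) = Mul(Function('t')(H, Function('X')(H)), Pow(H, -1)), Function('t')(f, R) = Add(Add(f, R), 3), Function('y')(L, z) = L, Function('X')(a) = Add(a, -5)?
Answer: 5041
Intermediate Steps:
Function('X')(a) = Add(-5, a)
Function('t')(f, R) = Add(3, R, f) (Function('t')(f, R) = Add(Add(R, f), 3) = Add(3, R, f))
Function('N')(H) = Mul(-2, Pow(H, -1), Add(-2, Mul(2, H))) (Function('N')(H) = Mul(-2, Mul(Add(3, Add(-5, H), H), Pow(H, -1))) = Mul(-2, Mul(Add(-2, Mul(2, H)), Pow(H, -1))) = Mul(-2, Mul(Pow(H, -1), Add(-2, Mul(2, H)))) = Mul(-2, Pow(H, -1), Add(-2, Mul(2, H))))
Pow(Add(Function('N')(Pow(Add(Function('y')(6, 0), -12), -1)), -43), 2) = Pow(Add(Add(-4, Mul(4, Pow(Pow(Add(6, -12), -1), -1))), -43), 2) = Pow(Add(Add(-4, Mul(4, Pow(Pow(-6, -1), -1))), -43), 2) = Pow(Add(Add(-4, Mul(4, Pow(Rational(-1, 6), -1))), -43), 2) = Pow(Add(Add(-4, Mul(4, -6)), -43), 2) = Pow(Add(Add(-4, -24), -43), 2) = Pow(Add(-28, -43), 2) = Pow(-71, 2) = 5041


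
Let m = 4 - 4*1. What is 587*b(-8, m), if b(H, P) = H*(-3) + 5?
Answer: 17023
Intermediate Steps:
m = 0 (m = 4 - 4 = 0)
b(H, P) = 5 - 3*H (b(H, P) = -3*H + 5 = 5 - 3*H)
587*b(-8, m) = 587*(5 - 3*(-8)) = 587*(5 + 24) = 587*29 = 17023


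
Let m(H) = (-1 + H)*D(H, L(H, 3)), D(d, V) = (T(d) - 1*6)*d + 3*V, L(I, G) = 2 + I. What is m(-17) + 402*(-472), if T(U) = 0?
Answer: -190770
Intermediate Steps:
D(d, V) = -6*d + 3*V (D(d, V) = (0 - 1*6)*d + 3*V = (0 - 6)*d + 3*V = -6*d + 3*V)
m(H) = (-1 + H)*(6 - 3*H) (m(H) = (-1 + H)*(-6*H + 3*(2 + H)) = (-1 + H)*(-6*H + (6 + 3*H)) = (-1 + H)*(6 - 3*H))
m(-17) + 402*(-472) = 3*(-1 - 17)*(2 - 1*(-17)) + 402*(-472) = 3*(-18)*(2 + 17) - 189744 = 3*(-18)*19 - 189744 = -1026 - 189744 = -190770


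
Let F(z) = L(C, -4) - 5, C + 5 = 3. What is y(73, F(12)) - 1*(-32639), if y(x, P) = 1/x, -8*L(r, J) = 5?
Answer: 2382648/73 ≈ 32639.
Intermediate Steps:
C = -2 (C = -5 + 3 = -2)
L(r, J) = -5/8 (L(r, J) = -⅛*5 = -5/8)
F(z) = -45/8 (F(z) = -5/8 - 5 = -45/8)
y(73, F(12)) - 1*(-32639) = 1/73 - 1*(-32639) = 1/73 + 32639 = 2382648/73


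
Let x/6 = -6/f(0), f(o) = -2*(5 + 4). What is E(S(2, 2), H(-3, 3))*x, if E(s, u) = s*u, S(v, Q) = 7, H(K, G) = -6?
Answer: -84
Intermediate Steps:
f(o) = -18 (f(o) = -2*9 = -18)
x = 2 (x = 6*(-6/(-18)) = 6*(-6*(-1/18)) = 6*(⅓) = 2)
E(S(2, 2), H(-3, 3))*x = (7*(-6))*2 = -42*2 = -84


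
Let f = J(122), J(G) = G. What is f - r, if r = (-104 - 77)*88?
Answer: 16050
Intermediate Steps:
f = 122
r = -15928 (r = -181*88 = -15928)
f - r = 122 - 1*(-15928) = 122 + 15928 = 16050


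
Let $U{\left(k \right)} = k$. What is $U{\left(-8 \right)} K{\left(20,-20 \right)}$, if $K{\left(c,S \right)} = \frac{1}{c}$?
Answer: $- \frac{2}{5} \approx -0.4$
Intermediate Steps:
$U{\left(-8 \right)} K{\left(20,-20 \right)} = - \frac{8}{20} = \left(-8\right) \frac{1}{20} = - \frac{2}{5}$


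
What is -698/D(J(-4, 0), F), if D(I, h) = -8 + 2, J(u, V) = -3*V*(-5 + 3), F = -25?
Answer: 349/3 ≈ 116.33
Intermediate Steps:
J(u, V) = 6*V (J(u, V) = -3*V*(-2) = -(-6)*V = 6*V)
D(I, h) = -6
-698/D(J(-4, 0), F) = -698/(-6) = -698*(-1/6) = 349/3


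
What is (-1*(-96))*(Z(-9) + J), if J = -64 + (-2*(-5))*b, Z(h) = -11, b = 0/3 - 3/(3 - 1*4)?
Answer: -4320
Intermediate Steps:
b = 3 (b = 0*(⅓) - 3/(3 - 4) = 0 - 3/(-1) = 0 - 3*(-1) = 0 + 3 = 3)
J = -34 (J = -64 - 2*(-5)*3 = -64 + 10*3 = -64 + 30 = -34)
(-1*(-96))*(Z(-9) + J) = (-1*(-96))*(-11 - 34) = 96*(-45) = -4320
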